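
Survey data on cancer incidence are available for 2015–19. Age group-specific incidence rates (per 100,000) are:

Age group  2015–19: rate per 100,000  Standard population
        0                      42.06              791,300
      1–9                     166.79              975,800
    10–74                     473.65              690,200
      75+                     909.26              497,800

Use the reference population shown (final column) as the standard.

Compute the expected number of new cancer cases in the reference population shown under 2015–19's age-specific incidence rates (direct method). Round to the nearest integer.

9756

Expected new cancer cases = Σ (standard pop × age-specific rate ÷ 100,000)
= 791,300×42.06/100,000 + 975,800×166.79/100,000 + 690,200×473.65/100,000 + 497,800×909.26/100,000
= 332.82 + 1627.54 + 3269.13 + 4526.30 = 9755.79.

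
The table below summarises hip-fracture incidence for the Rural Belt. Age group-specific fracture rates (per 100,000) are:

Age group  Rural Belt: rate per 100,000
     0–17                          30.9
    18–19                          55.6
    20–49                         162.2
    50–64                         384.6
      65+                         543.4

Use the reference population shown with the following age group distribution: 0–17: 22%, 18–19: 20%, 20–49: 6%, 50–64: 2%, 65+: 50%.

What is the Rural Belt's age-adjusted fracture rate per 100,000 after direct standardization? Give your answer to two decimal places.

Standard weights: 0.22, 0.20, 0.06, 0.02, 0.50.
Standardized rate: 0.2200×30.9 + 0.2000×55.6 + 0.0600×162.2 + 0.0200×384.6 + 0.5000×543.4 = 307.0420 per 100,000.

307.04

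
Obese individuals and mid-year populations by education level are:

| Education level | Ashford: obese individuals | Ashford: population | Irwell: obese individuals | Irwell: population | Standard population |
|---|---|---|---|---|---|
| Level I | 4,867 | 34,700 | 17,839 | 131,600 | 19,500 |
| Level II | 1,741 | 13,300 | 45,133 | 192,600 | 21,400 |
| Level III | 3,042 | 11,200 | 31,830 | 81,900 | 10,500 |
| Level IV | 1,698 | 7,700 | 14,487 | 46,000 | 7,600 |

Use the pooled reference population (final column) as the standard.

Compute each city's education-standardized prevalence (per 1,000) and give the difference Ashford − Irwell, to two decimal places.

-68.95

Education-specific rates per 1,000 for Ashford: 140.259, 130.902, 271.607, 220.519.
For Irwell: 135.555, 234.335, 388.645, 314.935.
Standard total = 59,000; weights = 0.3305, 0.3627, 0.1780, 0.1288.
Ashford: 0.3305×140.259 + 0.3627×130.902 + 0.1780×271.607 + 0.1288×220.519 = 170.5795 per 1,000.
Irwell: 0.3305×135.555 + 0.3627×234.335 + 0.1780×388.645 + 0.1288×314.935 = 239.5317 per 1,000.
Difference = 170.5795 − 239.5317 = -68.9522.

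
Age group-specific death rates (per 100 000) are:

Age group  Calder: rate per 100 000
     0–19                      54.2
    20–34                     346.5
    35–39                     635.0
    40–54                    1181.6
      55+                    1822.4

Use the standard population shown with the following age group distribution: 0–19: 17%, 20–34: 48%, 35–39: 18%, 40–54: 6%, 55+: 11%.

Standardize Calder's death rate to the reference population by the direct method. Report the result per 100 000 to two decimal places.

561.19

Standard weights: 0.17, 0.48, 0.18, 0.06, 0.11.
Standardized rate: 0.1700×54.2 + 0.4800×346.5 + 0.1800×635.0 + 0.0600×1181.6 + 0.1100×1822.4 = 561.1940 per 100 000.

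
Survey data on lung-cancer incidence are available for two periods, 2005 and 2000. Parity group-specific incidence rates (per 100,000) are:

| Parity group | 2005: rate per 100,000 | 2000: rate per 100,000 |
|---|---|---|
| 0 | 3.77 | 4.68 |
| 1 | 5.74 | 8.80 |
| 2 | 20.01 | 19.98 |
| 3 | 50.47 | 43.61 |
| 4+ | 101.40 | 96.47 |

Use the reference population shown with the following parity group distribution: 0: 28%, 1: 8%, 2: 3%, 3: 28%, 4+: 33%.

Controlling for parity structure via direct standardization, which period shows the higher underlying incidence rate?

Standard weights: 0.28, 0.08, 0.03, 0.28, 0.33.
2005: 0.2800×3.77 + 0.0800×5.74 + 0.0300×20.01 + 0.2800×50.47 + 0.3300×101.40 = 49.7087 per 100,000.
2000: 0.2800×4.68 + 0.0800×8.80 + 0.0300×19.98 + 0.2800×43.61 + 0.3300×96.47 = 46.6597 per 100,000.

2005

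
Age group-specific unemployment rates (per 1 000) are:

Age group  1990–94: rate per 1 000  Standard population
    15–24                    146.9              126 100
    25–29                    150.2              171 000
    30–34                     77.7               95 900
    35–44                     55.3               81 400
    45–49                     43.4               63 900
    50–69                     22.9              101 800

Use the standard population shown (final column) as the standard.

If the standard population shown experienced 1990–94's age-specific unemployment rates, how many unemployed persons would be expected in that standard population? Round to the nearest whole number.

61266

Expected unemployed persons = Σ (standard pop × age-specific rate ÷ 1 000)
= 126 100×146.9/1 000 + 171 000×150.2/1 000 + 95 900×77.7/1 000 + 81 400×55.3/1 000 + 63 900×43.4/1 000 + 101 800×22.9/1 000
= 18524.09 + 25684.20 + 7451.43 + 4501.42 + 2773.26 + 2331.22 = 61265.62.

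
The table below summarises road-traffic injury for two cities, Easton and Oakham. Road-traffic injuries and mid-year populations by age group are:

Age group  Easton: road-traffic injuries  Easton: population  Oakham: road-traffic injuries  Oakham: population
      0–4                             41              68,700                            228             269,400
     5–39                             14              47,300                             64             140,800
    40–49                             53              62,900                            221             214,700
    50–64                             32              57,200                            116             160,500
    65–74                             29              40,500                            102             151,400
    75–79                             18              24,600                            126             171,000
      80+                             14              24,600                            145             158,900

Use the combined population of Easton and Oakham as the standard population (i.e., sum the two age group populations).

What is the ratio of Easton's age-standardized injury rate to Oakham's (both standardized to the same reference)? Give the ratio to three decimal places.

Age-specific rates per 100,000 for Easton: 59.68, 29.60, 84.26, 55.94, 71.60, 73.17, 56.91.
For Oakham: 84.63, 45.45, 102.93, 72.27, 67.37, 73.68, 91.25.
Combined standard total = 1,592,500; weights = 0.2123, 0.1181, 0.1743, 0.1367, 0.1205, 0.1228, 0.1152.
Easton: 0.2123×59.68 + 0.1181×29.60 + 0.1743×84.26 + 0.1367×55.94 + 0.1205×71.60 + 0.1228×73.17 + 0.1152×56.91 = 62.6758 per 100,000.
Oakham: 0.2123×84.63 + 0.1181×45.45 + 0.1743×102.93 + 0.1367×72.27 + 0.1205×67.37 + 0.1228×73.68 + 0.1152×91.25 = 78.8439 per 100,000.
Ratio = 62.6758 ÷ 78.8439 = 0.79494.

0.795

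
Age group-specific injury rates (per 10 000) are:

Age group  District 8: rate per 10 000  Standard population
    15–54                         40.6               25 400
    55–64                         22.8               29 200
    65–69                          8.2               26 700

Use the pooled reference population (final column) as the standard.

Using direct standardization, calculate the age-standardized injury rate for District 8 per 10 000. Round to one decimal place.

23.6

Standard total = 81 300; weights = 0.3124, 0.3592, 0.3284.
Standardized rate: 0.3124×40.6 + 0.3592×22.8 + 0.3284×8.2 = 23.5663 per 10 000.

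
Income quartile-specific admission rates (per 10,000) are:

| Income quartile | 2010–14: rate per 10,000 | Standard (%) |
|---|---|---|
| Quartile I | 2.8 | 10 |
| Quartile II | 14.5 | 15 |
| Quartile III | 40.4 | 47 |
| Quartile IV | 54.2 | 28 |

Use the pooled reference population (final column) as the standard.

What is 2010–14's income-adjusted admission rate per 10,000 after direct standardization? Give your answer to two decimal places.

Standard weights: 0.10, 0.15, 0.47, 0.28.
Standardized rate: 0.1000×2.8 + 0.1500×14.5 + 0.4700×40.4 + 0.2800×54.2 = 36.6190 per 10,000.

36.62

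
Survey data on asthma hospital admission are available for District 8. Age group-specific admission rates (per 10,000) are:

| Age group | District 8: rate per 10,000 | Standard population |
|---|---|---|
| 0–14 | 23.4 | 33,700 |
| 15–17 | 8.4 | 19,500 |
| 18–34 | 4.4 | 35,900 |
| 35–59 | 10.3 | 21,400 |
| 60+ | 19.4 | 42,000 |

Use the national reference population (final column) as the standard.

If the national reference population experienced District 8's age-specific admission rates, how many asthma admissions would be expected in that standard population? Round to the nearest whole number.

Expected asthma admissions = Σ (standard pop × age-specific rate ÷ 10,000)
= 33,700×23.4/10,000 + 19,500×8.4/10,000 + 35,900×4.4/10,000 + 21,400×10.3/10,000 + 42,000×19.4/10,000
= 78.86 + 16.38 + 15.80 + 22.04 + 81.48 = 214.56.

215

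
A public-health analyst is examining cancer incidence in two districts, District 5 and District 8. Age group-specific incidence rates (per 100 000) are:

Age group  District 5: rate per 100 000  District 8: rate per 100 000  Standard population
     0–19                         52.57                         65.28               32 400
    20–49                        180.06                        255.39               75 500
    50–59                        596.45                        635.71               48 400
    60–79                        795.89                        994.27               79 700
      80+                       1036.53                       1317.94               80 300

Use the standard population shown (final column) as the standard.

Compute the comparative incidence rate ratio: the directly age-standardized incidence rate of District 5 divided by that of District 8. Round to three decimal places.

0.804

Standard total = 316 300; weights = 0.1024, 0.2387, 0.1530, 0.2520, 0.2539.
District 5: 0.1024×52.57 + 0.2387×180.06 + 0.1530×596.45 + 0.2520×795.89 + 0.2539×1036.53 = 603.3252 per 100 000.
District 8: 0.1024×65.28 + 0.2387×255.39 + 0.1530×635.71 + 0.2520×994.27 + 0.2539×1317.94 = 750.0452 per 100 000.
Ratio = 603.3252 ÷ 750.0452 = 0.80439.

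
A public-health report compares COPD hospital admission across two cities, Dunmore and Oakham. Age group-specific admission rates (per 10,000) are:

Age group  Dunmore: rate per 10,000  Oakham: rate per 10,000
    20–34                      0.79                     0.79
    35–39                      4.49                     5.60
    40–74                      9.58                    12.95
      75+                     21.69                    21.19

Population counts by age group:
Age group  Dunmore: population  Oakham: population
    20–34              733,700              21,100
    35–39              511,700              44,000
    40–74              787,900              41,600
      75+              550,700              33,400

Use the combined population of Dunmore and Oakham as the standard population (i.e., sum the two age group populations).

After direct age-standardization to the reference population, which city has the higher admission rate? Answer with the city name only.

Combined standard total = 2,724,100; weights = 0.2771, 0.2040, 0.3045, 0.2144.
Dunmore: 0.2771×0.79 + 0.2040×4.49 + 0.3045×9.58 + 0.2144×21.69 = 8.7027 per 10,000.
Oakham: 0.2771×0.79 + 0.2040×5.60 + 0.3045×12.95 + 0.2144×21.19 = 9.8481 per 10,000.

Oakham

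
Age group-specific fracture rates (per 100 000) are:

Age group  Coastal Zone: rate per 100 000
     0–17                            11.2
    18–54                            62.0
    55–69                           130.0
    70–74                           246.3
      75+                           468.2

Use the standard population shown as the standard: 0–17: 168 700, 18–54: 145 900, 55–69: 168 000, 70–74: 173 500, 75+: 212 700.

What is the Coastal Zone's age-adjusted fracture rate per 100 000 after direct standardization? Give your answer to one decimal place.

201.5

Standard total = 868 800; weights = 0.1942, 0.1679, 0.1934, 0.1997, 0.2448.
Standardized rate: 0.1942×11.2 + 0.1679×62.0 + 0.1934×130.0 + 0.1997×246.3 + 0.2448×468.2 = 201.5359 per 100 000.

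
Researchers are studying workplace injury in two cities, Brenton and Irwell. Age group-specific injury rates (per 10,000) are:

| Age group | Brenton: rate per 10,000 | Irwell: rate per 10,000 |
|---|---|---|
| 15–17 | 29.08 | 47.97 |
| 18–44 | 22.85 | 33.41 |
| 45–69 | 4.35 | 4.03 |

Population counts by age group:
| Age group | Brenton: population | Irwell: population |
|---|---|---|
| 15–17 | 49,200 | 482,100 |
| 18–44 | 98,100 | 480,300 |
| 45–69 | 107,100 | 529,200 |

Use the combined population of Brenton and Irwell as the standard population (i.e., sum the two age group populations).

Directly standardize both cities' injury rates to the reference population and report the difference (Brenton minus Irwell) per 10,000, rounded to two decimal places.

-9.13

Combined standard total = 1,746,000; weights = 0.3043, 0.3313, 0.3644.
Brenton: 0.3043×29.08 + 0.3313×22.85 + 0.3644×4.35 = 18.0038 per 10,000.
Irwell: 0.3043×47.97 + 0.3313×33.41 + 0.3644×4.03 = 27.1335 per 10,000.
Difference = 18.0038 − 27.1335 = -9.1298.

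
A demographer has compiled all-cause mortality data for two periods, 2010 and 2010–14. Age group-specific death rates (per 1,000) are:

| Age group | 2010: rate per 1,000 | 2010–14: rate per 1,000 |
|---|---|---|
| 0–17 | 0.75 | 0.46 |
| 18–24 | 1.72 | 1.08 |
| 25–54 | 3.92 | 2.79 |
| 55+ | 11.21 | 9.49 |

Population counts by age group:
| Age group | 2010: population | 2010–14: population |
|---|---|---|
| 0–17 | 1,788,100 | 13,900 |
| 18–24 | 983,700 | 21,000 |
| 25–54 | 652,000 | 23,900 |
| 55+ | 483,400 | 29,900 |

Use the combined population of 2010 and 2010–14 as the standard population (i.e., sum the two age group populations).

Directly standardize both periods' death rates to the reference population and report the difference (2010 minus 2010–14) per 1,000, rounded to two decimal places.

0.70

Combined standard total = 3,995,900; weights = 0.4510, 0.2514, 0.1691, 0.1285.
2010: 0.4510×0.75 + 0.2514×1.72 + 0.1691×3.92 + 0.1285×11.21 = 2.8737 per 1,000.
2010–14: 0.4510×0.46 + 0.2514×1.08 + 0.1691×2.79 + 0.1285×9.49 = 2.1700 per 1,000.
Difference = 2.8737 − 2.1700 = 0.7038.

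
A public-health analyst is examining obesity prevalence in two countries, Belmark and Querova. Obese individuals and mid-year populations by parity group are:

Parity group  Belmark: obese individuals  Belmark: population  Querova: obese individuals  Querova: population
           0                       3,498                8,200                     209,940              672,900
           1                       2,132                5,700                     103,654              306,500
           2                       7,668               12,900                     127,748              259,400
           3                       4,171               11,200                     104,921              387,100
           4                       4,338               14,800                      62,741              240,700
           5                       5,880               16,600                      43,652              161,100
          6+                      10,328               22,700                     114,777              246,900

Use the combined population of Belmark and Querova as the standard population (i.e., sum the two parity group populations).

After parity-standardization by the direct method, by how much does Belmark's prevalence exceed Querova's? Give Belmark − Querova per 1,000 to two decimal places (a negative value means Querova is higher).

75.12

Parity-specific rates per 1,000 for Belmark: 426.585, 374.035, 594.419, 372.411, 293.108, 354.217, 454.978.
For Querova: 311.993, 338.186, 492.475, 271.044, 260.661, 270.962, 464.872.
Combined standard total = 2,366,700; weights = 0.2878, 0.1319, 0.1151, 0.1683, 0.1080, 0.0751, 0.1139.
Belmark: 0.2878×426.585 + 0.1319×374.035 + 0.1151×594.419 + 0.1683×372.411 + 0.1080×293.108 + 0.0751×354.217 + 0.1139×454.978 = 413.2370 per 1,000.
Querova: 0.2878×311.993 + 0.1319×338.186 + 0.1151×492.475 + 0.1683×271.044 + 0.1080×260.661 + 0.0751×270.962 + 0.1139×464.872 = 338.1147 per 1,000.
Difference = 413.2370 − 338.1147 = 75.1223.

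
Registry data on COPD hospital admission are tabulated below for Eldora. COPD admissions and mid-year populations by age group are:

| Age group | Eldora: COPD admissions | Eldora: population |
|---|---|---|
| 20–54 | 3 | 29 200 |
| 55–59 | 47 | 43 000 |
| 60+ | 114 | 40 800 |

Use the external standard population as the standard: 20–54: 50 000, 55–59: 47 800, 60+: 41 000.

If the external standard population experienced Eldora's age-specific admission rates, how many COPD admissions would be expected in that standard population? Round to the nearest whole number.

172

Age-specific rates per 10 000 for Eldora: 1.03, 10.93, 27.94.
Expected COPD admissions = Σ (standard pop × age-specific rate ÷ 10 000)
= 50 000×1.03/10 000 + 47 800×10.93/10 000 + 41 000×27.94/10 000
= 5.14 + 52.25 + 114.56 = 171.94.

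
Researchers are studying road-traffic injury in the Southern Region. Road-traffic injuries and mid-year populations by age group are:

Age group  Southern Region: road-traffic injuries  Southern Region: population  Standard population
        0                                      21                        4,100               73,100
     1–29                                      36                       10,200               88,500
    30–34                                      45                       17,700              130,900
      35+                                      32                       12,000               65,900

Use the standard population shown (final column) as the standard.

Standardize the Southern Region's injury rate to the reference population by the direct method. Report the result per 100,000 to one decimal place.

Age-specific rates per 100,000 for the Southern Region: 512.20, 352.94, 254.24, 266.67.
Standard total = 358,400; weights = 0.2040, 0.2469, 0.3652, 0.1839.
Standardized rate: 0.2040×512.20 + 0.2469×352.94 + 0.3652×254.24 + 0.1839×266.67 = 333.5094 per 100,000.

333.5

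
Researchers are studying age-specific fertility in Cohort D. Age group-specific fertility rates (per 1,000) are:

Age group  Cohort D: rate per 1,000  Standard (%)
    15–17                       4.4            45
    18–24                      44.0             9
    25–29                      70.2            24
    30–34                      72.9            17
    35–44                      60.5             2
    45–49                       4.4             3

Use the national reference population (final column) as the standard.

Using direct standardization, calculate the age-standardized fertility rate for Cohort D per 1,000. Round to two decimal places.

Standard weights: 0.45, 0.09, 0.24, 0.17, 0.02, 0.03.
Standardized rate: 0.4500×4.4 + 0.0900×44.0 + 0.2400×70.2 + 0.1700×72.9 + 0.0200×60.5 + 0.0300×4.4 = 36.5230 per 1,000.

36.52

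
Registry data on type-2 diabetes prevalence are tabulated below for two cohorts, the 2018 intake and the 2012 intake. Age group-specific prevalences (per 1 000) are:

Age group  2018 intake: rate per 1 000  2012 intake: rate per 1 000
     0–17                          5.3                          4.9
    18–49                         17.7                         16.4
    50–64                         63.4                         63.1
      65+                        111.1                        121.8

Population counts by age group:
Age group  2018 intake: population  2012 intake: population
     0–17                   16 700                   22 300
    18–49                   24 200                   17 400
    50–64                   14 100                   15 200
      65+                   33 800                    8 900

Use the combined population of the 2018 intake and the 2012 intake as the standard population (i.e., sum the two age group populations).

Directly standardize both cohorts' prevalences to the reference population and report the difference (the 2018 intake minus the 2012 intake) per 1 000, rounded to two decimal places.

-2.48

Combined standard total = 152 600; weights = 0.2556, 0.2726, 0.1920, 0.2798.
The 2018 intake: 0.2556×5.3 + 0.2726×17.7 + 0.1920×63.4 + 0.2798×111.1 = 49.4404 per 1 000.
The 2012 intake: 0.2556×4.9 + 0.2726×16.4 + 0.1920×63.1 + 0.2798×121.8 = 51.9202 per 1 000.
Difference = 49.4404 − 51.9202 = -2.4798.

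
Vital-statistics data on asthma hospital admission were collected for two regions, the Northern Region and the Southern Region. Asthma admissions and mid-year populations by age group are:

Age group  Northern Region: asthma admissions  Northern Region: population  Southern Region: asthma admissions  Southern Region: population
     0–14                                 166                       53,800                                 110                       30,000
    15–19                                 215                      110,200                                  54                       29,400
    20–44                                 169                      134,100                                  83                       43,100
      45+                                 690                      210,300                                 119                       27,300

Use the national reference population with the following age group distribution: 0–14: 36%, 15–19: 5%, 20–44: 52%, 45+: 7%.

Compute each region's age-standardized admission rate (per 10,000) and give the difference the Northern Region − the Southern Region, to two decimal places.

Age-specific rates per 10,000 for the Northern Region: 30.86, 19.51, 12.60, 32.81.
For the Southern Region: 36.67, 18.37, 19.26, 43.59.
Standard weights: 0.36, 0.05, 0.52, 0.07.
The Northern Region: 0.3600×30.86 + 0.0500×19.51 + 0.5200×12.60 + 0.0700×32.81 = 20.9333 per 10,000.
The Southern Region: 0.3600×36.67 + 0.0500×18.37 + 0.5200×19.26 + 0.0700×43.59 = 27.1836 per 10,000.
Difference = 20.9333 − 27.1836 = -6.2502.

-6.25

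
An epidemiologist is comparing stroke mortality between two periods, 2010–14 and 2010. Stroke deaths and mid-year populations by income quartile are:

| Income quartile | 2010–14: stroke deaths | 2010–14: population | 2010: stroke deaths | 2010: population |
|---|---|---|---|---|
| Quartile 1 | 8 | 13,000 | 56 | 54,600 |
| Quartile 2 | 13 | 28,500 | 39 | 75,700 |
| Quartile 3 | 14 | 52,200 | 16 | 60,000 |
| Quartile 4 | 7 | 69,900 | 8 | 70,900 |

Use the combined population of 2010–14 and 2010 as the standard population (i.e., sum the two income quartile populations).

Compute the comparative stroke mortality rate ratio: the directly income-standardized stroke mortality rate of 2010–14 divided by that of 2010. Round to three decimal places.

0.790

Income-specific rates per 100,000 for 2010–14: 61.54, 45.61, 26.82, 10.01.
For 2010: 102.56, 51.52, 26.67, 11.28.
Combined standard total = 424,800; weights = 0.1591, 0.2453, 0.2641, 0.3315.
2010–14: 0.1591×61.54 + 0.2453×45.61 + 0.2641×26.82 + 0.3315×10.01 = 31.3846 per 100,000.
2010: 0.1591×102.56 + 0.2453×51.52 + 0.2641×26.67 + 0.3315×11.28 = 39.7419 per 100,000.
Ratio = 31.3846 ÷ 39.7419 = 0.78971.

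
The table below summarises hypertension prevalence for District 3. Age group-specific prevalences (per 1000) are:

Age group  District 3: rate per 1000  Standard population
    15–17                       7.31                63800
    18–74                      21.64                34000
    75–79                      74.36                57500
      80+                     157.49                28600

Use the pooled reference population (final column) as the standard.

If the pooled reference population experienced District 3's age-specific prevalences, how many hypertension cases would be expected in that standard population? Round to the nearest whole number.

Expected hypertension cases = Σ (standard pop × age-specific rate ÷ 1000)
= 63800×7.31/1000 + 34000×21.64/1000 + 57500×74.36/1000 + 28600×157.49/1000
= 466.38 + 735.76 + 4275.70 + 4504.21 = 9982.05.

9982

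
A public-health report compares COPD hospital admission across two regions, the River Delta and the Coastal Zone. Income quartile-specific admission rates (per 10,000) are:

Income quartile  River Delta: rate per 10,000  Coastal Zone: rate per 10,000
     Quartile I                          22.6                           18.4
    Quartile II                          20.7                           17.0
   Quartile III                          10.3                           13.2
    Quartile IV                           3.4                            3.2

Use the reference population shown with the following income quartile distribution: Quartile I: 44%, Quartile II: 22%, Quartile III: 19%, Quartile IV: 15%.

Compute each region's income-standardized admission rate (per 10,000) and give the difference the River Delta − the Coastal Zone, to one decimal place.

Standard weights: 0.44, 0.22, 0.19, 0.15.
The River Delta: 0.4400×22.6 + 0.2200×20.7 + 0.1900×10.3 + 0.1500×3.4 = 16.9650 per 10,000.
The Coastal Zone: 0.4400×18.4 + 0.2200×17.0 + 0.1900×13.2 + 0.1500×3.2 = 14.8240 per 10,000.
Difference = 16.9650 − 14.8240 = 2.1410.

2.1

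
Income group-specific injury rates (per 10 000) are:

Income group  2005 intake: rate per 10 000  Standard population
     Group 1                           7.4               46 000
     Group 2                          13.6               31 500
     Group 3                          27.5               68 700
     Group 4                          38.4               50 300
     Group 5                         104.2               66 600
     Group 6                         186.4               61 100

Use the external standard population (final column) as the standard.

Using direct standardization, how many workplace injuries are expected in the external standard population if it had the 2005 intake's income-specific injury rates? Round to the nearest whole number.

2292

Expected workplace injuries = Σ (standard pop × income-specific rate ÷ 10 000)
= 46 000×7.4/10 000 + 31 500×13.6/10 000 + 68 700×27.5/10 000 + 50 300×38.4/10 000 + 66 600×104.2/10 000 + 61 100×186.4/10 000
= 34.04 + 42.84 + 188.93 + 193.15 + 693.97 + 1138.90 = 2291.83.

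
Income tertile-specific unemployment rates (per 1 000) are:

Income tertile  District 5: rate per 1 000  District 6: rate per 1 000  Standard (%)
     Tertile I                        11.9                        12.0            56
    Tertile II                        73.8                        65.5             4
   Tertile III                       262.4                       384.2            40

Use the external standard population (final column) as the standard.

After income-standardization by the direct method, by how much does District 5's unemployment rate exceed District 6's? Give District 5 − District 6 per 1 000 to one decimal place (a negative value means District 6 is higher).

Standard weights: 0.56, 0.04, 0.40.
District 5: 0.5600×11.9 + 0.0400×73.8 + 0.4000×262.4 = 114.5760 per 1 000.
District 6: 0.5600×12.0 + 0.0400×65.5 + 0.4000×384.2 = 163.0200 per 1 000.
Difference = 114.5760 − 163.0200 = -48.4440.

-48.4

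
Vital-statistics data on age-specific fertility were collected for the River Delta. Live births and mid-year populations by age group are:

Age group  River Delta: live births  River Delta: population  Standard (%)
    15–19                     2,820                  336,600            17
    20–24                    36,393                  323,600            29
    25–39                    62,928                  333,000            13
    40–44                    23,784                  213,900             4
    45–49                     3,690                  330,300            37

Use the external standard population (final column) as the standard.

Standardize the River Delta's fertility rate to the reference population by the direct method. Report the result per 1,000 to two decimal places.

67.19

Age-specific rates per 1,000 for the River Delta: 8.378, 112.463, 188.973, 111.192, 11.172.
Standard weights: 0.17, 0.29, 0.13, 0.04, 0.37.
Standardized rate: 0.1700×8.378 + 0.2900×112.463 + 0.1300×188.973 + 0.0400×111.192 + 0.3700×11.172 = 67.1862 per 1,000.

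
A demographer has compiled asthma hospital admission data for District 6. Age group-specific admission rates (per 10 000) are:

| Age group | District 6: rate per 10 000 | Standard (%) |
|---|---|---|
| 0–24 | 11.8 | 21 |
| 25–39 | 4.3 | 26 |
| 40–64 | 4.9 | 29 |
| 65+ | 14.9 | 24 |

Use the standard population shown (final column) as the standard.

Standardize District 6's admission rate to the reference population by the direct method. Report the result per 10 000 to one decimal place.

8.6

Standard weights: 0.21, 0.26, 0.29, 0.24.
Standardized rate: 0.2100×11.8 + 0.2600×4.3 + 0.2900×4.9 + 0.2400×14.9 = 8.5930 per 10 000.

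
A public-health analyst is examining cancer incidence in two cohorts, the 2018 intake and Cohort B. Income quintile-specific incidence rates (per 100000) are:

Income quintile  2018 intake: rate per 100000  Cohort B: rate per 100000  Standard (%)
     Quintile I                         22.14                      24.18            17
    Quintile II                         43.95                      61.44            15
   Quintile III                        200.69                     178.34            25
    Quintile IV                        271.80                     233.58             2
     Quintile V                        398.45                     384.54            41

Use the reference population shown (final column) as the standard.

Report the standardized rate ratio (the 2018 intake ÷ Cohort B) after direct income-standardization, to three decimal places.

Standard weights: 0.17, 0.15, 0.25, 0.02, 0.41.
The 2018 intake: 0.1700×22.14 + 0.1500×43.95 + 0.2500×200.69 + 0.0200×271.80 + 0.4100×398.45 = 229.3293 per 100000.
Cohort B: 0.1700×24.18 + 0.1500×61.44 + 0.2500×178.34 + 0.0200×233.58 + 0.4100×384.54 = 220.2446 per 100000.
Ratio = 229.3293 ÷ 220.2446 = 1.04125.

1.041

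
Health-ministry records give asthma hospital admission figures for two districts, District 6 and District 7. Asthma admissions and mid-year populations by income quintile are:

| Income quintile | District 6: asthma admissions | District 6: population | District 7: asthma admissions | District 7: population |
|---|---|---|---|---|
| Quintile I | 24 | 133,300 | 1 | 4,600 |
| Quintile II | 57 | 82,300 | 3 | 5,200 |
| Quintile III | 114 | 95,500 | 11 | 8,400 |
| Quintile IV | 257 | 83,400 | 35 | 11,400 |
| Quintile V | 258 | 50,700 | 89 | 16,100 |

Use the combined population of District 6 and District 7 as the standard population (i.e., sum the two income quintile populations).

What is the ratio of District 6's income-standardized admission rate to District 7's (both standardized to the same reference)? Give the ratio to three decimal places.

Income-specific rates per 10,000 for District 6: 1.80, 6.93, 11.94, 30.82, 50.89.
For District 7: 2.17, 5.77, 13.10, 30.70, 55.28.
Combined standard total = 490,900; weights = 0.2809, 0.1782, 0.2117, 0.1931, 0.1361.
District 6: 0.2809×1.80 + 0.1782×6.93 + 0.2117×11.94 + 0.1931×30.82 + 0.1361×50.89 = 17.1423 per 10,000.
District 7: 0.2809×2.17 + 0.1782×5.77 + 0.2117×13.10 + 0.1931×30.70 + 0.1361×55.28 = 17.8619 per 10,000.
Ratio = 17.1423 ÷ 17.8619 = 0.95972.

0.960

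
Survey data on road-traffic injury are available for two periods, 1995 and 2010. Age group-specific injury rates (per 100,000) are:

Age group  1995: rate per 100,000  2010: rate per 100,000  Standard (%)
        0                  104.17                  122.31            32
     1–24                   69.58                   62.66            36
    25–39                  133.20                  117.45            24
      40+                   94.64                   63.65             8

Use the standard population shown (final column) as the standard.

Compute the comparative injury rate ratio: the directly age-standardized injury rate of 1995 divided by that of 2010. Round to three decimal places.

1.031

Standard weights: 0.32, 0.36, 0.24, 0.08.
1995: 0.3200×104.17 + 0.3600×69.58 + 0.2400×133.20 + 0.0800×94.64 = 97.9224 per 100,000.
2010: 0.3200×122.31 + 0.3600×62.66 + 0.2400×117.45 + 0.0800×63.65 = 94.9768 per 100,000.
Ratio = 97.9224 ÷ 94.9768 = 1.03101.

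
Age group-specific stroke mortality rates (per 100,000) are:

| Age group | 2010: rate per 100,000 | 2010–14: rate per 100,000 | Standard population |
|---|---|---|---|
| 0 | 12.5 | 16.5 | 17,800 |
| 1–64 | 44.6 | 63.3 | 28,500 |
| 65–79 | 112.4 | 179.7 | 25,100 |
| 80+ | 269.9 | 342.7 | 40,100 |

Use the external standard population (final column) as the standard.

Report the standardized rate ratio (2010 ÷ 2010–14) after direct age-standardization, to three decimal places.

0.744

Standard total = 111,500; weights = 0.1596, 0.2556, 0.2251, 0.3596.
2010: 0.1596×12.5 + 0.2556×44.6 + 0.2251×112.4 + 0.3596×269.9 = 135.7653 per 100,000.
2010–14: 0.1596×16.5 + 0.2556×63.3 + 0.2251×179.7 + 0.3596×342.7 = 182.5156 per 100,000.
Ratio = 135.7653 ÷ 182.5156 = 0.74386.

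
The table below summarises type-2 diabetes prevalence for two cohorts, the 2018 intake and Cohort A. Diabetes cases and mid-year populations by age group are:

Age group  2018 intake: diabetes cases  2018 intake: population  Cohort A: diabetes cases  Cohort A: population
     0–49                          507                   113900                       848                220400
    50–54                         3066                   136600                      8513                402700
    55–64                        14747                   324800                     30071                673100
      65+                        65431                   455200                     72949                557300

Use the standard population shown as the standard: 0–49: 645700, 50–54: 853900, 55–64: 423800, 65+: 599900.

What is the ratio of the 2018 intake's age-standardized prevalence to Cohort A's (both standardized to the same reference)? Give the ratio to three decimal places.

1.081

Age-specific rates per 1000 for the 2018 intake: 4.451, 22.445, 45.403, 143.741.
For Cohort A: 3.848, 21.140, 44.675, 130.897.
Standard total = 2523300; weights = 0.2559, 0.3384, 0.1680, 0.2377.
The 2018 intake: 0.2559×4.451 + 0.3384×22.445 + 0.1680×45.403 + 0.2377×143.741 = 50.5340 per 1000.
Cohort A: 0.2559×3.848 + 0.3384×21.140 + 0.1680×44.675 + 0.2377×130.897 = 46.7619 per 1000.
Ratio = 50.5340 ÷ 46.7619 = 1.08067.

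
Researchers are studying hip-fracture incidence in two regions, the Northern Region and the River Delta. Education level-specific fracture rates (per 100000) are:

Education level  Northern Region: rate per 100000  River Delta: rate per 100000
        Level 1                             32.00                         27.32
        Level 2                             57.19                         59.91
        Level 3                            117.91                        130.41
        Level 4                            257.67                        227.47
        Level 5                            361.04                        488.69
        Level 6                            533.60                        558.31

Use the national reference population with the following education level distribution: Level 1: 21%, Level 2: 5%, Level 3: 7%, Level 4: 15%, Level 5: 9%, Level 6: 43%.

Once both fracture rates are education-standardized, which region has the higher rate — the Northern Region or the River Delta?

Standard weights: 0.21, 0.05, 0.07, 0.15, 0.09, 0.43.
The Northern Region: 0.2100×32.00 + 0.0500×57.19 + 0.0700×117.91 + 0.1500×257.67 + 0.0900×361.04 + 0.4300×533.60 = 318.4253 per 100000.
The River Delta: 0.2100×27.32 + 0.0500×59.91 + 0.0700×130.41 + 0.1500×227.47 + 0.0900×488.69 + 0.4300×558.31 = 336.0373 per 100000.

River Delta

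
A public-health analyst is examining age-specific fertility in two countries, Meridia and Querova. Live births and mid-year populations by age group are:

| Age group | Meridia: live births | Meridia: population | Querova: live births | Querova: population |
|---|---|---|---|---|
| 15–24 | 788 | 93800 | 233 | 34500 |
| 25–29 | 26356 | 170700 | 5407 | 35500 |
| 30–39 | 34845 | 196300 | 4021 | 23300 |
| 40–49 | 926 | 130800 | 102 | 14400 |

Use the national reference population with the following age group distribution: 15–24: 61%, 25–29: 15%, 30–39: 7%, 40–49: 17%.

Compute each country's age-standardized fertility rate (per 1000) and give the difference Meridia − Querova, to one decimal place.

Age-specific rates per 1000 for Meridia: 8.401, 154.400, 177.509, 7.080.
For Querova: 6.754, 152.310, 172.575, 7.083.
Standard weights: 0.61, 0.15, 0.07, 0.17.
Meridia: 0.6100×8.401 + 0.1500×154.400 + 0.0700×177.509 + 0.1700×7.080 = 41.9136 per 1000.
Querova: 0.6100×6.754 + 0.1500×152.310 + 0.0700×172.575 + 0.1700×7.083 = 40.2506 per 1000.
Difference = 41.9136 − 40.2506 = 1.6630.

1.7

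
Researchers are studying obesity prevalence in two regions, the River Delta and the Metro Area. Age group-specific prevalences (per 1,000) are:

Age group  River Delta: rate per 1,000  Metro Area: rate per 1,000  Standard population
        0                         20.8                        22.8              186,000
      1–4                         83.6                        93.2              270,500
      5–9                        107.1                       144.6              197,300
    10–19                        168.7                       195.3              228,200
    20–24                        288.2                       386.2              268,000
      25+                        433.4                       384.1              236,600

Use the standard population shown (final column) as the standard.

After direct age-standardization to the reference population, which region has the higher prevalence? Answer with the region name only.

Metro Area

Standard total = 1,386,600; weights = 0.1341, 0.1951, 0.1423, 0.1646, 0.1933, 0.1706.
The River Delta: 0.1341×20.8 + 0.1951×83.6 + 0.1423×107.1 + 0.1646×168.7 + 0.1933×288.2 + 0.1706×433.4 = 191.7574 per 1,000.
The Metro Area: 0.1341×22.8 + 0.1951×93.2 + 0.1423×144.6 + 0.1646×195.3 + 0.1933×386.2 + 0.1706×384.1 = 214.1411 per 1,000.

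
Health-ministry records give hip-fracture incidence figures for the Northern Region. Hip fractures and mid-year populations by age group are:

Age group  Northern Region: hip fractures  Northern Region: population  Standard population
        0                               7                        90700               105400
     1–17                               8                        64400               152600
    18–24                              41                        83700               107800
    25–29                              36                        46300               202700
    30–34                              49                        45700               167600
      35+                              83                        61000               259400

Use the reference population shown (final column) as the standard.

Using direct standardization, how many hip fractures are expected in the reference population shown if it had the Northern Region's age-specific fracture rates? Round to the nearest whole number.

Age-specific rates per 100000 for the Northern Region: 7.72, 12.42, 48.98, 77.75, 107.22, 136.07.
Expected hip fractures = Σ (standard pop × age-specific rate ÷ 100000)
= 105400×7.72/100000 + 152600×12.42/100000 + 107800×48.98/100000 + 202700×77.75/100000 + 167600×107.22/100000 + 259400×136.07/100000
= 8.13 + 18.96 + 52.81 + 157.61 + 179.70 + 352.95 = 770.16.

770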